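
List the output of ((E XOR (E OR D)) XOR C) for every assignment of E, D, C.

E | D | C | Output
------------------
0 | 0 | 0 | 0
0 | 0 | 1 | 1
0 | 1 | 0 | 1
0 | 1 | 1 | 0
1 | 0 | 0 | 0
1 | 0 | 1 | 1
1 | 1 | 0 | 0
1 | 1 | 1 | 1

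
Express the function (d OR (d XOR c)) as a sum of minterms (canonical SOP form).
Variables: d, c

Σm(1, 2, 3) = (NOT d AND c) OR (d AND NOT c) OR (d AND c)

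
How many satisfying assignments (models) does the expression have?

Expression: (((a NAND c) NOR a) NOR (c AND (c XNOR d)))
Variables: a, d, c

Satisfying assignments: (0,0,0), (0,0,1), (0,1,0), (1,0,0), (1,0,1), (1,1,0)
Count: 6 out of 8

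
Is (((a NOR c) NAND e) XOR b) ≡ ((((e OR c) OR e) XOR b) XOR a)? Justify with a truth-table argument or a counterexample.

No. Counterexample: with b=0, c=0, a=0, e=0, Expression 1 = 1 but Expression 2 = 0.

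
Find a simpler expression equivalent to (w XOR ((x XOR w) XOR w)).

By XOR self-cancellation ((E XOR v) XOR v = E):
= (x XOR w)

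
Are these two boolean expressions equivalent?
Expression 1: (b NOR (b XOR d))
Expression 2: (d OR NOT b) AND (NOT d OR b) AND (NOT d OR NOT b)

Yes, they are equivalent — the two output columns agree on all 4 assignments:
d | b | Expression 1 | Expression 2
-----------------------------------
0 | 0 | 1 | 1
0 | 1 | 0 | 0
1 | 0 | 0 | 0
1 | 1 | 0 | 0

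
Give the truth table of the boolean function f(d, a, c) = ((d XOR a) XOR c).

d | a | c | Output
------------------
0 | 0 | 0 | 0
0 | 0 | 1 | 1
0 | 1 | 0 | 1
0 | 1 | 1 | 0
1 | 0 | 0 | 1
1 | 0 | 1 | 0
1 | 1 | 0 | 0
1 | 1 | 1 | 1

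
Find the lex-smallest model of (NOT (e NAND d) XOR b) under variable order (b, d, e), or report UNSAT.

b=0, d=1, e=1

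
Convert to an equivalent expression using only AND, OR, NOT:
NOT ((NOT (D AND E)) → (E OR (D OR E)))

(NOT (D AND E)) AND NOT (E OR (D OR E))
(Negated implication: NOT(A → B) = A AND NOT B)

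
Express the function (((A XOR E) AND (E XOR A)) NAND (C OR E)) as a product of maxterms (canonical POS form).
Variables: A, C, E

ΠM(1, 3, 6) = (A OR C OR NOT E) AND (A OR NOT C OR NOT E) AND (NOT A OR NOT C OR E)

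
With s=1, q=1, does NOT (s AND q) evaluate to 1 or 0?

Substituting: NOT (1 AND 1)
= 0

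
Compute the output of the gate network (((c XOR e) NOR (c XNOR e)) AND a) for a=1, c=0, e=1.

Substituting: (((0 XOR 1) NOR (0 XNOR 1)) AND 1)
= 0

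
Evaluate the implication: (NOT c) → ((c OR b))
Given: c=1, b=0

Antecedent (NOT c) = 0; consequent ((c OR b)) = 1.
0 → 1 = 1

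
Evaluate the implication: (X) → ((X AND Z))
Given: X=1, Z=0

Antecedent (X) = 1; consequent ((X AND Z)) = 0.
1 → 0 = 0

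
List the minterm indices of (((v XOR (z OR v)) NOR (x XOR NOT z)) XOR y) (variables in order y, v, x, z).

Σm(2, 5, 6, 8, 9, 11, 12, 15) = (NOT y AND NOT v AND x AND NOT z) OR (NOT y AND v AND NOT x AND z) OR (NOT y AND v AND x AND NOT z) OR (y AND NOT v AND NOT x AND NOT z) OR (y AND NOT v AND NOT x AND z) OR (y AND NOT v AND x AND z) OR (y AND v AND NOT x AND NOT z) OR (y AND v AND x AND z)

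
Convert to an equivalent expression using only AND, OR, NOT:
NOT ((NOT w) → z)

(NOT w) AND NOT z
(Negated implication: NOT(A → B) = A AND NOT B)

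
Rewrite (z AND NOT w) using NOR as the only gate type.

((z NOR z) NOR ((w NOR w) NOR (w NOR w)))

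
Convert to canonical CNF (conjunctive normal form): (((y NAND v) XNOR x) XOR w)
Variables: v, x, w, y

(v OR x OR w OR y) AND (v OR x OR w OR NOT y) AND (v OR NOT x OR NOT w OR y) AND (v OR NOT x OR NOT w OR NOT y) AND (NOT v OR x OR w OR y) AND (NOT v OR x OR NOT w OR NOT y) AND (NOT v OR NOT x OR w OR NOT y) AND (NOT v OR NOT x OR NOT w OR y)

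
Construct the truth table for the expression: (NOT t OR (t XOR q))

q | t | Output
--------------
0 | 0 | 1
0 | 1 | 1
1 | 0 | 1
1 | 1 | 0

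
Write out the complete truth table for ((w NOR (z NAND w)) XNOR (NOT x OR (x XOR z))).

x | z | w | Output
------------------
0 | 0 | 0 | 0
0 | 0 | 1 | 0
0 | 1 | 0 | 0
0 | 1 | 1 | 0
1 | 0 | 0 | 0
1 | 0 | 1 | 0
1 | 1 | 0 | 1
1 | 1 | 1 | 1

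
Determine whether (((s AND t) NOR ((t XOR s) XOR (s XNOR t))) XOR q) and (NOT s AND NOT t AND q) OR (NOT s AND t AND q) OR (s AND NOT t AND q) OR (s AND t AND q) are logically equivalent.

Yes, they are equivalent — the two output columns agree on all 8 assignments:
s | t | q | Expression 1 | Expression 2
---------------------------------------
0 | 0 | 0 | 0 | 0
0 | 0 | 1 | 1 | 1
0 | 1 | 0 | 0 | 0
0 | 1 | 1 | 1 | 1
1 | 0 | 0 | 0 | 0
1 | 0 | 1 | 1 | 1
1 | 1 | 0 | 0 | 0
1 | 1 | 1 | 1 | 1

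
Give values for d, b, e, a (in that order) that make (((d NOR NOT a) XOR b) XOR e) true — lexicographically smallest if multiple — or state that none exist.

d=0, b=0, e=0, a=1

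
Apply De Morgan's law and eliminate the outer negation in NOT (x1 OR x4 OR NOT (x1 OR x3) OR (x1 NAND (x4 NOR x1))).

NOT x1 AND NOT x4 AND (x1 OR x3) AND NOT (x1 NAND (x4 NOR x1))
De Morgan's: NOT(OR of terms) = AND of negations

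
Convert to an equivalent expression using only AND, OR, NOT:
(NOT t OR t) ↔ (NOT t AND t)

((NOT t OR t) AND (NOT t AND t)) OR (NOT (NOT t OR t) AND NOT (NOT t AND t))
(Biconditional = both true or both false)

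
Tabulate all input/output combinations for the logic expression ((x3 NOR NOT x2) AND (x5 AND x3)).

x2 | x5 | x3 | Output
---------------------
0 | 0 | 0 | 0
0 | 0 | 1 | 0
0 | 1 | 0 | 0
0 | 1 | 1 | 0
1 | 0 | 0 | 0
1 | 0 | 1 | 0
1 | 1 | 0 | 0
1 | 1 | 1 | 0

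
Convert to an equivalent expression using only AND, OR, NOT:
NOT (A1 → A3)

A1 AND NOT A3
(Negated implication: NOT(A → B) = A AND NOT B)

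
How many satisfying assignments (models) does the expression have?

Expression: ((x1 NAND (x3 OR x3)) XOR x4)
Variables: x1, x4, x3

Satisfying assignments: (0,0,0), (0,0,1), (1,0,0), (1,1,1)
Count: 4 out of 8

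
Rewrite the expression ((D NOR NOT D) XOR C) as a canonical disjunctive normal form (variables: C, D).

(C AND NOT D) OR (C AND D)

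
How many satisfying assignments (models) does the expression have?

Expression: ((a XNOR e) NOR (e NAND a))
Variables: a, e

No assignment satisfies the expression.
Count: 0 out of 4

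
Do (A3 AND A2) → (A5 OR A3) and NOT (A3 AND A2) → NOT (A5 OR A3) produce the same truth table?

No, Inverse is not equivalent to original (counterexample: A3=0, A2=0, A5=1)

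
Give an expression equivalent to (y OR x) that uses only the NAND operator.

((y NAND y) NAND (x NAND x))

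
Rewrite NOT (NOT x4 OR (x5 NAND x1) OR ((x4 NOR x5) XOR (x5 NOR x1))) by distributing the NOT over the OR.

x4 AND NOT (x5 NAND x1) AND NOT ((x4 NOR x5) XOR (x5 NOR x1))
De Morgan's: NOT(OR of terms) = AND of negations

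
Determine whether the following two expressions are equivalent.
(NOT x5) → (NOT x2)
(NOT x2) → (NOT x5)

No, Converse is not equivalent to original (counterexample: x1=0, x5=0, x2=1)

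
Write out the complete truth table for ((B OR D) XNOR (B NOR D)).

B | D | Output
--------------
0 | 0 | 0
0 | 1 | 0
1 | 0 | 0
1 | 1 | 0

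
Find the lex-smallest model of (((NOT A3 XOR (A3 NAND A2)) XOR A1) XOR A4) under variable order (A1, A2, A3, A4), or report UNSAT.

A1=0, A2=0, A3=0, A4=1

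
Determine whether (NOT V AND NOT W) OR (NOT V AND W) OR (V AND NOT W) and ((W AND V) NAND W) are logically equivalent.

Yes, they are equivalent — the two output columns agree on all 4 assignments:
V | W | Expression 1 | Expression 2
-----------------------------------
0 | 0 | 1 | 1
0 | 1 | 1 | 1
1 | 0 | 1 | 1
1 | 1 | 0 | 0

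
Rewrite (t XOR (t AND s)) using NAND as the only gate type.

((t NAND (t NAND ((t NAND s) NAND (t NAND s)))) NAND (((t NAND s) NAND (t NAND s)) NAND (t NAND ((t NAND s) NAND (t NAND s)))))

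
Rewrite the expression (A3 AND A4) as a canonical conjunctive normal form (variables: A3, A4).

(A3 OR A4) AND (A3 OR NOT A4) AND (NOT A3 OR A4)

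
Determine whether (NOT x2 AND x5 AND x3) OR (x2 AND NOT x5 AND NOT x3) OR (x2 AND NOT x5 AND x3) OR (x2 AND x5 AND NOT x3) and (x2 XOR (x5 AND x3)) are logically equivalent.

Yes, they are equivalent — the two output columns agree on all 8 assignments:
x2 | x5 | x3 | Expression 1 | Expression 2
------------------------------------------
0 | 0 | 0 | 0 | 0
0 | 0 | 1 | 0 | 0
0 | 1 | 0 | 0 | 0
0 | 1 | 1 | 1 | 1
1 | 0 | 0 | 1 | 1
1 | 0 | 1 | 1 | 1
1 | 1 | 0 | 1 | 1
1 | 1 | 1 | 0 | 0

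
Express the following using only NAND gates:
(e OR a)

((e NAND e) NAND (a NAND a))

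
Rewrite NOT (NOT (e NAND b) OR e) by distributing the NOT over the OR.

(e NAND b) AND NOT e
De Morgan's: NOT(OR of terms) = AND of negations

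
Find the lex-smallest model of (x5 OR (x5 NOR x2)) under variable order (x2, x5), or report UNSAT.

x2=0, x5=0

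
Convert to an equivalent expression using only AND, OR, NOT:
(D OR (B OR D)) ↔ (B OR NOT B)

((D OR (B OR D)) AND (B OR NOT B)) OR (NOT (D OR (B OR D)) AND NOT (B OR NOT B))
(Biconditional = both true or both false)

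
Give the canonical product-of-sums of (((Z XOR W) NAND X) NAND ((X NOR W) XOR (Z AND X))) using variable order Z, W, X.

ΠM(0, 4, 7) = (Z OR W OR X) AND (NOT Z OR W OR X) AND (NOT Z OR NOT W OR NOT X)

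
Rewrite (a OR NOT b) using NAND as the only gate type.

((a NAND a) NAND ((b NAND b) NAND (b NAND b)))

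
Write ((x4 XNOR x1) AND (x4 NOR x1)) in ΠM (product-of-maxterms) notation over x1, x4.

ΠM(1, 2, 3) = (x1 OR NOT x4) AND (NOT x1 OR x4) AND (NOT x1 OR NOT x4)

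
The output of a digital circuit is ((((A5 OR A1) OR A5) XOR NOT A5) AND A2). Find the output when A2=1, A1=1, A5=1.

Substituting: ((((1 OR 1) OR 1) XOR NOT 1) AND 1)
= 1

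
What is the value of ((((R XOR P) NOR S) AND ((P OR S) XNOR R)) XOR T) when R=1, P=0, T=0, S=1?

Substituting: ((((1 XOR 0) NOR 1) AND ((0 OR 1) XNOR 1)) XOR 0)
= 0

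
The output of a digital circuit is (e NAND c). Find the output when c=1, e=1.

Substituting: (1 NAND 1)
= 0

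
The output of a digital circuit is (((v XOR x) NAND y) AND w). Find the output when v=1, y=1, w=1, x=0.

Substituting: (((1 XOR 0) NAND 1) AND 1)
= 0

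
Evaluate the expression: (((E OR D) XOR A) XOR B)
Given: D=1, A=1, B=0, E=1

Substituting: (((1 OR 1) XOR 1) XOR 0)
= 0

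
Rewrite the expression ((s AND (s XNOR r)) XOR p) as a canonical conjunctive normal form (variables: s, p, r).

(s OR p OR r) AND (s OR p OR NOT r) AND (NOT s OR p OR r) AND (NOT s OR NOT p OR NOT r)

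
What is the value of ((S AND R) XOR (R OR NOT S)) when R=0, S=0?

Substituting: ((0 AND 0) XOR (0 OR NOT 0))
= 1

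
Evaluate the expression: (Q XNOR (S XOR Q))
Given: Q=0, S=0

Substituting: (0 XNOR (0 XOR 0))
= 1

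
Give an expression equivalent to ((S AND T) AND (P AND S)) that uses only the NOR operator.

((((S NOR S) NOR (T NOR T)) NOR ((S NOR S) NOR (T NOR T))) NOR (((P NOR P) NOR (S NOR S)) NOR ((P NOR P) NOR (S NOR S))))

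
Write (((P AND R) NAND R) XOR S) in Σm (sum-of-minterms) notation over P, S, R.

Σm(0, 1, 4, 7) = (NOT P AND NOT S AND NOT R) OR (NOT P AND NOT S AND R) OR (P AND NOT S AND NOT R) OR (P AND S AND R)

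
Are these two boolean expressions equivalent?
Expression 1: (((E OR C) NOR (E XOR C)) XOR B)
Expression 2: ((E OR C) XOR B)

No. Counterexample: with E=0, C=0, B=0, Expression 1 = 1 but Expression 2 = 0.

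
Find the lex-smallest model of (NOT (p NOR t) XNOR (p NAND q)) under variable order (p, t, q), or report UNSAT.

p=0, t=1, q=0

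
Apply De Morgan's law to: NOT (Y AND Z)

NOT Y OR NOT Z
De Morgan's: NOT(AND of terms) = OR of negations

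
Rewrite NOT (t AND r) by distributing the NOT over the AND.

NOT t OR NOT r
De Morgan's: NOT(AND of terms) = OR of negations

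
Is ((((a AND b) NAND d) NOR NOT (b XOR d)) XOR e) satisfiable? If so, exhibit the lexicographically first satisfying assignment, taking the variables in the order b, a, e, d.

b=0, a=0, e=1, d=0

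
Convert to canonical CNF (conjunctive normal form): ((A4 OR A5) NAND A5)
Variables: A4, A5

(A4 OR NOT A5) AND (NOT A4 OR NOT A5)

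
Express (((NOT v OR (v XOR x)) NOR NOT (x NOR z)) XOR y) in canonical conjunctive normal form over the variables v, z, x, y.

(v OR z OR x OR y) AND (v OR z OR NOT x OR y) AND (v OR NOT z OR x OR y) AND (v OR NOT z OR NOT x OR y) AND (NOT v OR z OR x OR y) AND (NOT v OR z OR NOT x OR y) AND (NOT v OR NOT z OR x OR y) AND (NOT v OR NOT z OR NOT x OR y)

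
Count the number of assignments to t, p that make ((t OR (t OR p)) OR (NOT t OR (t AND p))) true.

Satisfying assignments: (0,0), (0,1), (1,0), (1,1)
Count: 4 out of 4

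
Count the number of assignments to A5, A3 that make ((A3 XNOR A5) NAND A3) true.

Satisfying assignments: (0,0), (0,1), (1,0)
Count: 3 out of 4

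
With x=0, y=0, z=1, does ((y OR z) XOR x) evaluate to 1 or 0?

Substituting: ((0 OR 1) XOR 0)
= 1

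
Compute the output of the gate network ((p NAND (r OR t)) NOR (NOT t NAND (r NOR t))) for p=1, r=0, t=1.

Substituting: ((1 NAND (0 OR 1)) NOR (NOT 1 NAND (0 NOR 1)))
= 0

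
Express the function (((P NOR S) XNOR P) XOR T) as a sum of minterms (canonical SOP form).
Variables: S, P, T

Σm(1, 3, 4, 7) = (NOT S AND NOT P AND T) OR (NOT S AND P AND T) OR (S AND NOT P AND NOT T) OR (S AND P AND T)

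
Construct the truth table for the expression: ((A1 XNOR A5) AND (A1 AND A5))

A5 | A1 | Output
----------------
0 | 0 | 0
0 | 1 | 0
1 | 0 | 0
1 | 1 | 1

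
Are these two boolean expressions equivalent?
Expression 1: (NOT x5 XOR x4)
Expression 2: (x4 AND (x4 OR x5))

No. Counterexample: with x5=0, x4=0, Expression 1 = 1 but Expression 2 = 0.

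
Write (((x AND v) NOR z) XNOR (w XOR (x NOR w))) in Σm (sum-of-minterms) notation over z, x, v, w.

Σm(0, 1, 2, 3, 5, 6, 12, 14) = (NOT z AND NOT x AND NOT v AND NOT w) OR (NOT z AND NOT x AND NOT v AND w) OR (NOT z AND NOT x AND v AND NOT w) OR (NOT z AND NOT x AND v AND w) OR (NOT z AND x AND NOT v AND w) OR (NOT z AND x AND v AND NOT w) OR (z AND x AND NOT v AND NOT w) OR (z AND x AND v AND NOT w)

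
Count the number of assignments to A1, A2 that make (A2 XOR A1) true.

Satisfying assignments: (0,1), (1,0)
Count: 2 out of 4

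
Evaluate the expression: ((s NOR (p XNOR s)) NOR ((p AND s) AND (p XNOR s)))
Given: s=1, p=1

Substituting: ((1 NOR (1 XNOR 1)) NOR ((1 AND 1) AND (1 XNOR 1)))
= 0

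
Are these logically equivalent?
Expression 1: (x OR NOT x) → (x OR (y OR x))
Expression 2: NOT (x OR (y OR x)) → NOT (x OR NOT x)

Yes, Contrapositive is always equivalent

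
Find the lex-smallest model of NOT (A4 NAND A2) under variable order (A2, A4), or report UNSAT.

A2=1, A4=1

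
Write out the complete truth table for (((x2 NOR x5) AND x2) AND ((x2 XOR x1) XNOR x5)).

x1 | x5 | x2 | Output
---------------------
0 | 0 | 0 | 0
0 | 0 | 1 | 0
0 | 1 | 0 | 0
0 | 1 | 1 | 0
1 | 0 | 0 | 0
1 | 0 | 1 | 0
1 | 1 | 0 | 0
1 | 1 | 1 | 0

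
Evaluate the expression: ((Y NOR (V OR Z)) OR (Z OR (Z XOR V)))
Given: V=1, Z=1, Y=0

Substituting: ((0 NOR (1 OR 1)) OR (1 OR (1 XOR 1)))
= 1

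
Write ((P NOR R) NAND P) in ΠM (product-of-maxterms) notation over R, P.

ΠM() = TRUE (no maxterms)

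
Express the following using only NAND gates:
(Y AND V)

((Y NAND V) NAND (Y NAND V))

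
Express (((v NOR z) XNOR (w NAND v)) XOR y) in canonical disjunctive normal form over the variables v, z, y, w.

(NOT v AND NOT z AND NOT y AND NOT w) OR (NOT v AND NOT z AND NOT y AND w) OR (NOT v AND z AND y AND NOT w) OR (NOT v AND z AND y AND w) OR (v AND NOT z AND NOT y AND w) OR (v AND NOT z AND y AND NOT w) OR (v AND z AND NOT y AND w) OR (v AND z AND y AND NOT w)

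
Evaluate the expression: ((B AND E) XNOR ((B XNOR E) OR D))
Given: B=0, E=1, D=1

Substituting: ((0 AND 1) XNOR ((0 XNOR 1) OR 1))
= 0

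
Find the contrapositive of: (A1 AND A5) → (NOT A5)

Contrapositive: A5 → NOT (A1 AND A5)
Note: A statement and its contrapositive are logically equivalent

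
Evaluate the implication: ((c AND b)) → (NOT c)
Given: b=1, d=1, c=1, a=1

Antecedent ((c AND b)) = 1; consequent (NOT c) = 0.
1 → 0 = 0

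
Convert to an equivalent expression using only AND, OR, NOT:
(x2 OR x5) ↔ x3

((x2 OR x5) AND x3) OR (NOT (x2 OR x5) AND NOT x3)
(Biconditional = both true or both false)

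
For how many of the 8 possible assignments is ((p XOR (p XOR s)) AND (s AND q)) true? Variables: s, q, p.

Satisfying assignments: (1,1,0), (1,1,1)
Count: 2 out of 8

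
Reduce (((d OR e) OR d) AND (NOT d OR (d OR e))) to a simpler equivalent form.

By distribution ((E OR v) AND (E OR NOT v) = E):
= (d OR e)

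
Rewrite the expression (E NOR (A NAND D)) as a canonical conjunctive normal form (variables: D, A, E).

(D OR A OR E) AND (D OR A OR NOT E) AND (D OR NOT A OR E) AND (D OR NOT A OR NOT E) AND (NOT D OR A OR E) AND (NOT D OR A OR NOT E) AND (NOT D OR NOT A OR NOT E)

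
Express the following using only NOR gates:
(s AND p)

((s NOR s) NOR (p NOR p))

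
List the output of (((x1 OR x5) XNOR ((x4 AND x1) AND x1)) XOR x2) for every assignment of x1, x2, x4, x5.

x1 | x2 | x4 | x5 | Output
--------------------------
0 | 0 | 0 | 0 | 1
0 | 0 | 0 | 1 | 0
0 | 0 | 1 | 0 | 1
0 | 0 | 1 | 1 | 0
0 | 1 | 0 | 0 | 0
0 | 1 | 0 | 1 | 1
0 | 1 | 1 | 0 | 0
0 | 1 | 1 | 1 | 1
1 | 0 | 0 | 0 | 0
1 | 0 | 0 | 1 | 0
1 | 0 | 1 | 0 | 1
1 | 0 | 1 | 1 | 1
1 | 1 | 0 | 0 | 1
1 | 1 | 0 | 1 | 1
1 | 1 | 1 | 0 | 0
1 | 1 | 1 | 1 | 0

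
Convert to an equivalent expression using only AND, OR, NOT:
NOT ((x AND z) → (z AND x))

(x AND z) AND NOT (z AND x)
(Negated implication: NOT(A → B) = A AND NOT B)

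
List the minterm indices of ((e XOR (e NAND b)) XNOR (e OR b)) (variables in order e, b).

Σm(1, 3) = (NOT e AND b) OR (e AND b)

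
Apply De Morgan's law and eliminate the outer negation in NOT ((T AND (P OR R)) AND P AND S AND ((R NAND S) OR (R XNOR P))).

NOT (T AND (P OR R)) OR NOT P OR NOT S OR NOT ((R NAND S) OR (R XNOR P))
De Morgan's: NOT(AND of terms) = OR of negations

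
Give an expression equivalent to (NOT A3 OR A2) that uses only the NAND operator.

(((A3 NAND A3) NAND (A3 NAND A3)) NAND (A2 NAND A2))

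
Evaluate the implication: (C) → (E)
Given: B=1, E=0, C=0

Antecedent (C) = 0; consequent (E) = 0.
0 → 0 = 1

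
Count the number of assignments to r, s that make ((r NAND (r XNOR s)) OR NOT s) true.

Satisfying assignments: (0,0), (0,1), (1,0)
Count: 3 out of 4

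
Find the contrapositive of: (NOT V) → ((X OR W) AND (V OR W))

Contrapositive: NOT ((X OR W) AND (V OR W)) → V
Note: A statement and its contrapositive are logically equivalent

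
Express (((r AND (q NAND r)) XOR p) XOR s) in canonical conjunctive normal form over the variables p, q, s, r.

(p OR q OR s OR r) AND (p OR q OR NOT s OR NOT r) AND (p OR NOT q OR s OR r) AND (p OR NOT q OR s OR NOT r) AND (NOT p OR q OR s OR NOT r) AND (NOT p OR q OR NOT s OR r) AND (NOT p OR NOT q OR NOT s OR r) AND (NOT p OR NOT q OR NOT s OR NOT r)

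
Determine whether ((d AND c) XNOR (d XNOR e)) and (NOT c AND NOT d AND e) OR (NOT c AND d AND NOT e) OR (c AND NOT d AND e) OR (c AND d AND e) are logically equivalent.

Yes, they are equivalent — the two output columns agree on all 8 assignments:
c | d | e | Expression 1 | Expression 2
---------------------------------------
0 | 0 | 0 | 0 | 0
0 | 0 | 1 | 1 | 1
0 | 1 | 0 | 1 | 1
0 | 1 | 1 | 0 | 0
1 | 0 | 0 | 0 | 0
1 | 0 | 1 | 1 | 1
1 | 1 | 0 | 0 | 0
1 | 1 | 1 | 1 | 1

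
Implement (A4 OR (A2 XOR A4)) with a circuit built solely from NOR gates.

((A4 NOR ((((A2 NOR A4) NOR (A2 NOR A4)) NOR ((A2 NOR A4) NOR (A2 NOR A4))) NOR ((((A2 NOR A2) NOR (A4 NOR A4)) NOR ((A2 NOR A2) NOR (A4 NOR A4))) NOR (((A2 NOR A2) NOR (A4 NOR A4)) NOR ((A2 NOR A2) NOR (A4 NOR A4)))))) NOR (A4 NOR ((((A2 NOR A4) NOR (A2 NOR A4)) NOR ((A2 NOR A4) NOR (A2 NOR A4))) NOR ((((A2 NOR A2) NOR (A4 NOR A4)) NOR ((A2 NOR A2) NOR (A4 NOR A4))) NOR (((A2 NOR A2) NOR (A4 NOR A4)) NOR ((A2 NOR A2) NOR (A4 NOR A4)))))))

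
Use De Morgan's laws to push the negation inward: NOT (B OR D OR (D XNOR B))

NOT B AND NOT D AND NOT (D XNOR B)
De Morgan's: NOT(OR of terms) = AND of negations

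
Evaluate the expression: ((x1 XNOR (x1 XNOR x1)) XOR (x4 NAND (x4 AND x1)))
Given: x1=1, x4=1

Substituting: ((1 XNOR (1 XNOR 1)) XOR (1 NAND (1 AND 1)))
= 1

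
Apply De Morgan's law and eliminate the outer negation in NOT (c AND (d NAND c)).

NOT c OR NOT (d NAND c)
De Morgan's: NOT(AND of terms) = OR of negations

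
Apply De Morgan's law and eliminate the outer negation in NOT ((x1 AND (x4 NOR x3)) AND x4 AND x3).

NOT (x1 AND (x4 NOR x3)) OR NOT x4 OR NOT x3
De Morgan's: NOT(AND of terms) = OR of negations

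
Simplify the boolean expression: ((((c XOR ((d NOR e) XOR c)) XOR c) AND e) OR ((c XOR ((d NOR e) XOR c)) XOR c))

By absorption (E OR (E AND v) = E) then XOR self-cancellation ((E XOR v) XOR v = E):
= ((d NOR e) XOR c)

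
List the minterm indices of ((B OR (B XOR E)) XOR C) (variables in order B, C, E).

Σm(1, 2, 4, 5) = (NOT B AND NOT C AND E) OR (NOT B AND C AND NOT E) OR (B AND NOT C AND NOT E) OR (B AND NOT C AND E)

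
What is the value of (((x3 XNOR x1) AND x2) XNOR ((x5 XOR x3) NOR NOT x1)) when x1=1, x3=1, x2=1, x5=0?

Substituting: (((1 XNOR 1) AND 1) XNOR ((0 XOR 1) NOR NOT 1))
= 0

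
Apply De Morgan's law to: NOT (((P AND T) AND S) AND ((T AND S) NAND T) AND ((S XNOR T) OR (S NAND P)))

NOT ((P AND T) AND S) OR NOT ((T AND S) NAND T) OR NOT ((S XNOR T) OR (S NAND P))
De Morgan's: NOT(AND of terms) = OR of negations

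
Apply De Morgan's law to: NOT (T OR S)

NOT T AND NOT S
De Morgan's: NOT(OR of terms) = AND of negations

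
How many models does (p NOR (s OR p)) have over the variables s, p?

Satisfying assignments: (0,0)
Count: 1 out of 4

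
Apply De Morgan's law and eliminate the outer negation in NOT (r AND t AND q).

NOT r OR NOT t OR NOT q
De Morgan's: NOT(AND of terms) = OR of negations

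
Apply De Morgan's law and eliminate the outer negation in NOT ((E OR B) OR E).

NOT (E OR B) AND NOT E
De Morgan's: NOT(OR of terms) = AND of negations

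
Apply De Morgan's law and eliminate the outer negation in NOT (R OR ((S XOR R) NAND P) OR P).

NOT R AND NOT ((S XOR R) NAND P) AND NOT P
De Morgan's: NOT(OR of terms) = AND of negations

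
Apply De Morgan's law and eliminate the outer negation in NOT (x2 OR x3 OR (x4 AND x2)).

NOT x2 AND NOT x3 AND NOT (x4 AND x2)
De Morgan's: NOT(OR of terms) = AND of negations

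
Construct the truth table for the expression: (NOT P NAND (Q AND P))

Q | P | Output
--------------
0 | 0 | 1
0 | 1 | 1
1 | 0 | 1
1 | 1 | 1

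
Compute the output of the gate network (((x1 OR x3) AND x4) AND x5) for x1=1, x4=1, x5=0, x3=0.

Substituting: (((1 OR 0) AND 1) AND 0)
= 0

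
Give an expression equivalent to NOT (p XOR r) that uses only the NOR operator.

(((((p NOR r) NOR (p NOR r)) NOR ((p NOR r) NOR (p NOR r))) NOR ((((p NOR p) NOR (r NOR r)) NOR ((p NOR p) NOR (r NOR r))) NOR (((p NOR p) NOR (r NOR r)) NOR ((p NOR p) NOR (r NOR r))))) NOR ((((p NOR r) NOR (p NOR r)) NOR ((p NOR r) NOR (p NOR r))) NOR ((((p NOR p) NOR (r NOR r)) NOR ((p NOR p) NOR (r NOR r))) NOR (((p NOR p) NOR (r NOR r)) NOR ((p NOR p) NOR (r NOR r))))))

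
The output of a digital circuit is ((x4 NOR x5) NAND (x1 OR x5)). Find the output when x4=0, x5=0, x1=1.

Substituting: ((0 NOR 0) NAND (1 OR 0))
= 0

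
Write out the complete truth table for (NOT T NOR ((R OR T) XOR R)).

T | R | Output
--------------
0 | 0 | 0
0 | 1 | 0
1 | 0 | 0
1 | 1 | 1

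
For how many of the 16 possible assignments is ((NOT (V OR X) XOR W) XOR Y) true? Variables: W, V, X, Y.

Satisfying assignments: (0,0,0,0), (0,0,1,1), (0,1,0,1), (0,1,1,1), (1,0,0,1), (1,0,1,0), (1,1,0,0), (1,1,1,0)
Count: 8 out of 16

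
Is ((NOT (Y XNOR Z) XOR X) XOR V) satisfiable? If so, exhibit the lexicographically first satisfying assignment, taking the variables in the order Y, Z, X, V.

Y=0, Z=0, X=0, V=1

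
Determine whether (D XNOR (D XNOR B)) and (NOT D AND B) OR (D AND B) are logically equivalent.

Yes, they are equivalent — the two output columns agree on all 4 assignments:
D | B | Expression 1 | Expression 2
-----------------------------------
0 | 0 | 0 | 0
0 | 1 | 1 | 1
1 | 0 | 0 | 0
1 | 1 | 1 | 1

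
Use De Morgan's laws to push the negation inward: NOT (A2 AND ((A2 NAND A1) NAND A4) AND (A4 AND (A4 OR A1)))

NOT A2 OR NOT ((A2 NAND A1) NAND A4) OR NOT (A4 AND (A4 OR A1))
De Morgan's: NOT(AND of terms) = OR of negations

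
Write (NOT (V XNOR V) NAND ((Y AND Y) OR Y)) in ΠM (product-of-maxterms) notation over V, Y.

ΠM() = TRUE (no maxterms)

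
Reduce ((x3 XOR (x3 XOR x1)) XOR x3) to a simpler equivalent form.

By XOR self-cancellation ((E XOR v) XOR v = E):
= (x3 XOR x1)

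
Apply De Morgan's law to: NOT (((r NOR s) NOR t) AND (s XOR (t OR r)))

NOT ((r NOR s) NOR t) OR NOT (s XOR (t OR r))
De Morgan's: NOT(AND of terms) = OR of negations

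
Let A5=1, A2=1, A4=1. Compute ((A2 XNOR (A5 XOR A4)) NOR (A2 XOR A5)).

Substituting: ((1 XNOR (1 XOR 1)) NOR (1 XOR 1))
= 1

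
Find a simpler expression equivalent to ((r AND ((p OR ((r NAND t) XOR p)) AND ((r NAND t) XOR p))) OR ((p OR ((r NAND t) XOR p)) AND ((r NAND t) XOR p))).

By absorption (E OR (E AND v) = E) then absorption (E AND (E OR v) = E):
= ((r NAND t) XOR p)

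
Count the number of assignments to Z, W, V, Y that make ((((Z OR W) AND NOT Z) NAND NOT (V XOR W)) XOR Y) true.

Satisfying assignments: (0,0,0,0), (0,0,1,0), (0,1,0,0), (0,1,1,1), (1,0,0,0), (1,0,1,0), (1,1,0,0), (1,1,1,0)
Count: 8 out of 16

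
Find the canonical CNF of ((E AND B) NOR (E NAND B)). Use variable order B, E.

(B OR E) AND (B OR NOT E) AND (NOT B OR E) AND (NOT B OR NOT E)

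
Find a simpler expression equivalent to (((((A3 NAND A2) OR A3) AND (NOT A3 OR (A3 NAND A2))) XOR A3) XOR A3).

By XOR self-cancellation ((E XOR v) XOR v = E) then distribution ((E OR v) AND (E OR NOT v) = E):
= (A3 NAND A2)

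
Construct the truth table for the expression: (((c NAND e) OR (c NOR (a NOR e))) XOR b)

c | b | e | a | Output
----------------------
0 | 0 | 0 | 0 | 1
0 | 0 | 0 | 1 | 1
0 | 0 | 1 | 0 | 1
0 | 0 | 1 | 1 | 1
0 | 1 | 0 | 0 | 0
0 | 1 | 0 | 1 | 0
0 | 1 | 1 | 0 | 0
0 | 1 | 1 | 1 | 0
1 | 0 | 0 | 0 | 1
1 | 0 | 0 | 1 | 1
1 | 0 | 1 | 0 | 0
1 | 0 | 1 | 1 | 0
1 | 1 | 0 | 0 | 0
1 | 1 | 0 | 1 | 0
1 | 1 | 1 | 0 | 1
1 | 1 | 1 | 1 | 1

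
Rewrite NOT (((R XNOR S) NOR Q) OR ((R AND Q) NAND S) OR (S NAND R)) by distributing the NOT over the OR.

NOT ((R XNOR S) NOR Q) AND NOT ((R AND Q) NAND S) AND NOT (S NAND R)
De Morgan's: NOT(OR of terms) = AND of negations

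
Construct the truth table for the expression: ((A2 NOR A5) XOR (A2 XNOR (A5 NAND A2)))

A2 | A5 | Output
----------------
0 | 0 | 1
0 | 1 | 0
1 | 0 | 1
1 | 1 | 0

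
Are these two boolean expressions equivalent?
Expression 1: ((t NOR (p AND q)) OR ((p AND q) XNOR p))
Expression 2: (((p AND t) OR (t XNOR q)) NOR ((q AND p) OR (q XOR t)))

No. Counterexample: with t=0, q=0, p=0, Expression 1 = 1 but Expression 2 = 0.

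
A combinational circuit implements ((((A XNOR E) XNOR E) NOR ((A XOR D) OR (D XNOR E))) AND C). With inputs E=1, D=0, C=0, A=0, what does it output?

Substituting: ((((0 XNOR 1) XNOR 1) NOR ((0 XOR 0) OR (0 XNOR 1))) AND 0)
= 0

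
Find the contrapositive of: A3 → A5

Contrapositive: NOT A5 → NOT A3
Note: A statement and its contrapositive are logically equivalent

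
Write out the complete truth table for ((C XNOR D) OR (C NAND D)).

C | D | Output
--------------
0 | 0 | 1
0 | 1 | 1
1 | 0 | 1
1 | 1 | 1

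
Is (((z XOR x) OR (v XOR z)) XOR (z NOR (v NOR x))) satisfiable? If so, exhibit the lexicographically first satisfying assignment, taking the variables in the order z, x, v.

z=1, x=0, v=0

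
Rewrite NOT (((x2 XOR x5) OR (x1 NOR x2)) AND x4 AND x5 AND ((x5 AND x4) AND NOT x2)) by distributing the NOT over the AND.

NOT ((x2 XOR x5) OR (x1 NOR x2)) OR NOT x4 OR NOT x5 OR NOT ((x5 AND x4) AND NOT x2)
De Morgan's: NOT(AND of terms) = OR of negations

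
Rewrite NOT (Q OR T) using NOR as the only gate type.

(((Q NOR T) NOR (Q NOR T)) NOR ((Q NOR T) NOR (Q NOR T)))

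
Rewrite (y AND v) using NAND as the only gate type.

((y NAND v) NAND (y NAND v))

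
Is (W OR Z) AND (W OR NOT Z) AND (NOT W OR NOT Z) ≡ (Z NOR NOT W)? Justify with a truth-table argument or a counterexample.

Yes, they are equivalent — the two output columns agree on all 4 assignments:
W | Z | Expression 1 | Expression 2
-----------------------------------
0 | 0 | 0 | 0
0 | 1 | 0 | 0
1 | 0 | 1 | 1
1 | 1 | 0 | 0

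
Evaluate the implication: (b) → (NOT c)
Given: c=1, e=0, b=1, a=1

Antecedent (b) = 1; consequent (NOT c) = 0.
1 → 0 = 0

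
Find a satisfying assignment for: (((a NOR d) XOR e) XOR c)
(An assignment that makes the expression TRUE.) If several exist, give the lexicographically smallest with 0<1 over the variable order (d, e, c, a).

d=0, e=0, c=0, a=0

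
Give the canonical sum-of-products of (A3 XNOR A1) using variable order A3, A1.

Σm(0, 3) = (NOT A3 AND NOT A1) OR (A3 AND A1)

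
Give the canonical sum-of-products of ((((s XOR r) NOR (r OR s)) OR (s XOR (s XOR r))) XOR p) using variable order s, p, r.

Σm(0, 1, 5, 6) = (NOT s AND NOT p AND NOT r) OR (NOT s AND NOT p AND r) OR (s AND NOT p AND r) OR (s AND p AND NOT r)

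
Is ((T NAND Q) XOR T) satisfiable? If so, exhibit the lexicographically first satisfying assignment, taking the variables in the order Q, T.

Q=0, T=0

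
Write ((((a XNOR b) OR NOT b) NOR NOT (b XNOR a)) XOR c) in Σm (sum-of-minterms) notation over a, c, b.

Σm(2, 3, 6, 7) = (NOT a AND c AND NOT b) OR (NOT a AND c AND b) OR (a AND c AND NOT b) OR (a AND c AND b)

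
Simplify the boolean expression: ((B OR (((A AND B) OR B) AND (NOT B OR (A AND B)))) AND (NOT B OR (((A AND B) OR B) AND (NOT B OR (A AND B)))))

By distribution ((E OR v) AND (E OR NOT v) = E) then distribution ((E OR v) AND (E OR NOT v) = E):
= (A AND B)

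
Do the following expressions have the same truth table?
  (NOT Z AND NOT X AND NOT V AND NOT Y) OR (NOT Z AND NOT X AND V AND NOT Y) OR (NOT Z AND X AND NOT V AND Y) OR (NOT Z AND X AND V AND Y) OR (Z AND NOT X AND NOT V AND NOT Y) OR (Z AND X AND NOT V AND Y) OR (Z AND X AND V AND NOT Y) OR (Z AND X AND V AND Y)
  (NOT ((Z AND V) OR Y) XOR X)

Yes, they are equivalent — the two output columns agree on all 16 assignments:
Z | X | V | Y | Expression 1 | Expression 2
-------------------------------------------
0 | 0 | 0 | 0 | 1 | 1
0 | 0 | 0 | 1 | 0 | 0
0 | 0 | 1 | 0 | 1 | 1
0 | 0 | 1 | 1 | 0 | 0
0 | 1 | 0 | 0 | 0 | 0
0 | 1 | 0 | 1 | 1 | 1
0 | 1 | 1 | 0 | 0 | 0
0 | 1 | 1 | 1 | 1 | 1
1 | 0 | 0 | 0 | 1 | 1
1 | 0 | 0 | 1 | 0 | 0
1 | 0 | 1 | 0 | 0 | 0
1 | 0 | 1 | 1 | 0 | 0
1 | 1 | 0 | 0 | 0 | 0
1 | 1 | 0 | 1 | 1 | 1
1 | 1 | 1 | 0 | 1 | 1
1 | 1 | 1 | 1 | 1 | 1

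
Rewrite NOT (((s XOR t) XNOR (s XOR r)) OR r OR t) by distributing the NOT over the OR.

NOT ((s XOR t) XNOR (s XOR r)) AND NOT r AND NOT t
De Morgan's: NOT(OR of terms) = AND of negations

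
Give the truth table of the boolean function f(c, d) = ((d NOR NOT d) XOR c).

c | d | Output
--------------
0 | 0 | 0
0 | 1 | 0
1 | 0 | 1
1 | 1 | 1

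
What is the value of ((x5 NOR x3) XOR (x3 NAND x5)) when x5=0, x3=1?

Substituting: ((0 NOR 1) XOR (1 NAND 0))
= 1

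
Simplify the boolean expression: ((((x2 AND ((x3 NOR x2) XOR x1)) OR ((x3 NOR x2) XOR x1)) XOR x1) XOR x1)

By XOR self-cancellation ((E XOR v) XOR v = E) then absorption (E OR (E AND v) = E):
= ((x3 NOR x2) XOR x1)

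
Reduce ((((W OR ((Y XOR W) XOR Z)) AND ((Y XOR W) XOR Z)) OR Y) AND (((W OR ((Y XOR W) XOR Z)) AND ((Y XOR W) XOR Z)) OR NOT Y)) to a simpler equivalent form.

By distribution ((E OR v) AND (E OR NOT v) = E) then absorption (E AND (E OR v) = E):
= ((Y XOR W) XOR Z)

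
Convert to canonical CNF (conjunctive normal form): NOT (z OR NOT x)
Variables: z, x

(z OR x) AND (NOT z OR x) AND (NOT z OR NOT x)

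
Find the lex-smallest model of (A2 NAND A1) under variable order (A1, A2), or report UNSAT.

A1=0, A2=0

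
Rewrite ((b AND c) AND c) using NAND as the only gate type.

((((b NAND c) NAND (b NAND c)) NAND c) NAND (((b NAND c) NAND (b NAND c)) NAND c))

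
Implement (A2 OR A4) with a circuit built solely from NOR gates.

((A2 NOR A4) NOR (A2 NOR A4))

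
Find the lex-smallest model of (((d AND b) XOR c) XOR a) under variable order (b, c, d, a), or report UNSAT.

b=0, c=0, d=0, a=1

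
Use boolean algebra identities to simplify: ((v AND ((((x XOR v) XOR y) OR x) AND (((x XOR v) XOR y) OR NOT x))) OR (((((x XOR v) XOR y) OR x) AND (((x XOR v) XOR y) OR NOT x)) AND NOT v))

By distribution ((E AND v) OR (E AND NOT v) = E) then distribution ((E OR v) AND (E OR NOT v) = E):
= ((x XOR v) XOR y)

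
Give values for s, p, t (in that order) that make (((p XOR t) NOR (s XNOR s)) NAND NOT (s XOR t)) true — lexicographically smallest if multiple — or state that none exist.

s=0, p=0, t=0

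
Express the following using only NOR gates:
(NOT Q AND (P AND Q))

(((Q NOR Q) NOR (Q NOR Q)) NOR (((P NOR P) NOR (Q NOR Q)) NOR ((P NOR P) NOR (Q NOR Q))))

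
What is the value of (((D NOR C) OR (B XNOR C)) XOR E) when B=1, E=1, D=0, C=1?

Substituting: (((0 NOR 1) OR (1 XNOR 1)) XOR 1)
= 0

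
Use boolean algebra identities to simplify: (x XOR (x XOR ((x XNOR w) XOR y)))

By XOR self-cancellation ((E XOR v) XOR v = E):
= ((x XNOR w) XOR y)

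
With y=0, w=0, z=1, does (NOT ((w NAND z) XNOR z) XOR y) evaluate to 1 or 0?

Substituting: (NOT ((0 NAND 1) XNOR 1) XOR 0)
= 0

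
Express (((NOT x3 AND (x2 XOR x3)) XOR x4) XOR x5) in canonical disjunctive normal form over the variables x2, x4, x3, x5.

(NOT x2 AND NOT x4 AND NOT x3 AND x5) OR (NOT x2 AND NOT x4 AND x3 AND x5) OR (NOT x2 AND x4 AND NOT x3 AND NOT x5) OR (NOT x2 AND x4 AND x3 AND NOT x5) OR (x2 AND NOT x4 AND NOT x3 AND NOT x5) OR (x2 AND NOT x4 AND x3 AND x5) OR (x2 AND x4 AND NOT x3 AND x5) OR (x2 AND x4 AND x3 AND NOT x5)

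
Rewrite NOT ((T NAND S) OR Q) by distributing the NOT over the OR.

NOT (T NAND S) AND NOT Q
De Morgan's: NOT(OR of terms) = AND of negations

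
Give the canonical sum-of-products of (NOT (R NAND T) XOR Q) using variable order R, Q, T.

Σm(2, 3, 5, 6) = (NOT R AND Q AND NOT T) OR (NOT R AND Q AND T) OR (R AND NOT Q AND T) OR (R AND Q AND NOT T)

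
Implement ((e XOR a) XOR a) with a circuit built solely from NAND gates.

((((e NAND (e NAND a)) NAND (a NAND (e NAND a))) NAND (((e NAND (e NAND a)) NAND (a NAND (e NAND a))) NAND a)) NAND (a NAND (((e NAND (e NAND a)) NAND (a NAND (e NAND a))) NAND a)))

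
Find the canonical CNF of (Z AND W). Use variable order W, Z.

(W OR Z) AND (W OR NOT Z) AND (NOT W OR Z)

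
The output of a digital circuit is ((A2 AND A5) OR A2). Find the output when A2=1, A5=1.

Substituting: ((1 AND 1) OR 1)
= 1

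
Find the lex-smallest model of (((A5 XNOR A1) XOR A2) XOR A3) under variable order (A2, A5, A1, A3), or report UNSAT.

A2=0, A5=0, A1=0, A3=0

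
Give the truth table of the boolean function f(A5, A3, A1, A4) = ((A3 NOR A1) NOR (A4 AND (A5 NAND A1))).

A5 | A3 | A1 | A4 | Output
--------------------------
0 | 0 | 0 | 0 | 0
0 | 0 | 0 | 1 | 0
0 | 0 | 1 | 0 | 1
0 | 0 | 1 | 1 | 0
0 | 1 | 0 | 0 | 1
0 | 1 | 0 | 1 | 0
0 | 1 | 1 | 0 | 1
0 | 1 | 1 | 1 | 0
1 | 0 | 0 | 0 | 0
1 | 0 | 0 | 1 | 0
1 | 0 | 1 | 0 | 1
1 | 0 | 1 | 1 | 1
1 | 1 | 0 | 0 | 1
1 | 1 | 0 | 1 | 0
1 | 1 | 1 | 0 | 1
1 | 1 | 1 | 1 | 1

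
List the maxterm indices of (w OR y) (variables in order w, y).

ΠM(0) = (w OR y)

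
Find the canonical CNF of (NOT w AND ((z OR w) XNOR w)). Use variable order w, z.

(w OR NOT z) AND (NOT w OR z) AND (NOT w OR NOT z)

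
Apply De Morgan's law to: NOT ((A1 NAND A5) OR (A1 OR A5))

NOT (A1 NAND A5) AND NOT (A1 OR A5)
De Morgan's: NOT(OR of terms) = AND of negations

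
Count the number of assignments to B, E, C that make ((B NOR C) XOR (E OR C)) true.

Satisfying assignments: (0,0,0), (0,0,1), (0,1,1), (1,0,1), (1,1,0), (1,1,1)
Count: 6 out of 8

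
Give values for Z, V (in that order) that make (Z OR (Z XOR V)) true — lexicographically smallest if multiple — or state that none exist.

Z=0, V=1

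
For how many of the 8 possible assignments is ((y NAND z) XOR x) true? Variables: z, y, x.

Satisfying assignments: (0,0,0), (0,1,0), (1,0,0), (1,1,1)
Count: 4 out of 8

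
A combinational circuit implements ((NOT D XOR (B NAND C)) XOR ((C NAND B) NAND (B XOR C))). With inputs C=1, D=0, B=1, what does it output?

Substituting: ((NOT 0 XOR (1 NAND 1)) XOR ((1 NAND 1) NAND (1 XOR 1)))
= 0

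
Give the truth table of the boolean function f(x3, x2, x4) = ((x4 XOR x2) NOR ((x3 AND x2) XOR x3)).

x3 | x2 | x4 | Output
---------------------
0 | 0 | 0 | 1
0 | 0 | 1 | 0
0 | 1 | 0 | 0
0 | 1 | 1 | 1
1 | 0 | 0 | 0
1 | 0 | 1 | 0
1 | 1 | 0 | 0
1 | 1 | 1 | 1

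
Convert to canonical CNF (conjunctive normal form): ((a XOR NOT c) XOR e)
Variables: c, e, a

(c OR e OR NOT a) AND (c OR NOT e OR a) AND (NOT c OR e OR a) AND (NOT c OR NOT e OR NOT a)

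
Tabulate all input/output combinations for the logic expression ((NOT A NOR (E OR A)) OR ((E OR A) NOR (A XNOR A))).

E | A | Output
--------------
0 | 0 | 0
0 | 1 | 0
1 | 0 | 0
1 | 1 | 0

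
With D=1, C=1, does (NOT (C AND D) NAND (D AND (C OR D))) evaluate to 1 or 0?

Substituting: (NOT (1 AND 1) NAND (1 AND (1 OR 1)))
= 1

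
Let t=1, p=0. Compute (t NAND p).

Substituting: (1 NAND 0)
= 1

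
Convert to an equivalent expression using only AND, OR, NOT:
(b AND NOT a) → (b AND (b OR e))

NOT (b AND NOT a) OR (b AND (b OR e))
(Implication elimination: A → B = NOT A OR B)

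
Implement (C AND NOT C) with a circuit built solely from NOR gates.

((C NOR C) NOR ((C NOR C) NOR (C NOR C)))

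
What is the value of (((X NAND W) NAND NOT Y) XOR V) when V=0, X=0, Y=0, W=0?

Substituting: (((0 NAND 0) NAND NOT 0) XOR 0)
= 0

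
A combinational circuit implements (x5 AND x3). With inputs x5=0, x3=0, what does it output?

Substituting: (0 AND 0)
= 0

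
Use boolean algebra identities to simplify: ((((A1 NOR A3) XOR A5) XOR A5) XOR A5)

By XOR self-cancellation ((E XOR v) XOR v = E):
= ((A1 NOR A3) XOR A5)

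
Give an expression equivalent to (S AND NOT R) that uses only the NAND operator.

((S NAND (R NAND R)) NAND (S NAND (R NAND R)))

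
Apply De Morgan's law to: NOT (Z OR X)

NOT Z AND NOT X
De Morgan's: NOT(OR of terms) = AND of negations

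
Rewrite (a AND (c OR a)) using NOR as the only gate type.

((a NOR a) NOR (((c NOR a) NOR (c NOR a)) NOR ((c NOR a) NOR (c NOR a))))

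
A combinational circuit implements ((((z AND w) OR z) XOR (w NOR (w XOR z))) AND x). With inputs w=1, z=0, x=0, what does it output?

Substituting: ((((0 AND 1) OR 0) XOR (1 NOR (1 XOR 0))) AND 0)
= 0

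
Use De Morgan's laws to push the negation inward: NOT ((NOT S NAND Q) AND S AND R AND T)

NOT (NOT S NAND Q) OR NOT S OR NOT R OR NOT T
De Morgan's: NOT(AND of terms) = OR of negations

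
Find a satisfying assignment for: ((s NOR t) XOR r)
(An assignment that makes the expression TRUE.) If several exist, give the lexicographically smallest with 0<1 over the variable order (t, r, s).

t=0, r=0, s=0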